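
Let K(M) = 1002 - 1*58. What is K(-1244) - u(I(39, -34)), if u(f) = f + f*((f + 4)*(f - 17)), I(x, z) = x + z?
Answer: 1479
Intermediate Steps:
K(M) = 944 (K(M) = 1002 - 58 = 944)
u(f) = f + f*(-17 + f)*(4 + f) (u(f) = f + f*((4 + f)*(-17 + f)) = f + f*((-17 + f)*(4 + f)) = f + f*(-17 + f)*(4 + f))
K(-1244) - u(I(39, -34)) = 944 - (39 - 34)*(-67 + (39 - 34)² - 13*(39 - 34)) = 944 - 5*(-67 + 5² - 13*5) = 944 - 5*(-67 + 25 - 65) = 944 - 5*(-107) = 944 - 1*(-535) = 944 + 535 = 1479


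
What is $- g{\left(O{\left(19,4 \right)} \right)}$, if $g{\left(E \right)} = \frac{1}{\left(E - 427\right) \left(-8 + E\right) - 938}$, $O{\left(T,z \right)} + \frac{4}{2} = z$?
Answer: $- \frac{1}{1612} \approx -0.00062035$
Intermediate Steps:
$O{\left(T,z \right)} = -2 + z$
$g{\left(E \right)} = \frac{1}{-938 + \left(-427 + E\right) \left(-8 + E\right)}$ ($g{\left(E \right)} = \frac{1}{\left(-427 + E\right) \left(-8 + E\right) - 938} = \frac{1}{-938 + \left(-427 + E\right) \left(-8 + E\right)}$)
$- g{\left(O{\left(19,4 \right)} \right)} = - \frac{1}{2478 + \left(-2 + 4\right)^{2} - 435 \left(-2 + 4\right)} = - \frac{1}{2478 + 2^{2} - 870} = - \frac{1}{2478 + 4 - 870} = - \frac{1}{1612}$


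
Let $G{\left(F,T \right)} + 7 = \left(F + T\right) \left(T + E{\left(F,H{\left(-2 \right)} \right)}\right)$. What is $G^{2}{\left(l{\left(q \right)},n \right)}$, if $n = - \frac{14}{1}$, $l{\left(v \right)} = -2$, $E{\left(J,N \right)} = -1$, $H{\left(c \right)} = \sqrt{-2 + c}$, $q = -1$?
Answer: $54289$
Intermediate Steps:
$n = -14$ ($n = \left(-14\right) 1 = -14$)
$G{\left(F,T \right)} = -7 + \left(-1 + T\right) \left(F + T\right)$ ($G{\left(F,T \right)} = -7 + \left(F + T\right) \left(T - 1\right) = -7 + \left(F + T\right) \left(-1 + T\right) = -7 + \left(-1 + T\right) \left(F + T\right)$)
$G^{2}{\left(l{\left(q \right)},n \right)} = \left(-7 + \left(-14\right)^{2} - -2 - -14 - -28\right)^{2} = \left(-7 + 196 + 2 + 14 + 28\right)^{2} = 233^{2} = 54289$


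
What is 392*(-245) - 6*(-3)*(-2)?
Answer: -96076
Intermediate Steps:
392*(-245) - 6*(-3)*(-2) = -96040 + 18*(-2) = -96040 - 36 = -96076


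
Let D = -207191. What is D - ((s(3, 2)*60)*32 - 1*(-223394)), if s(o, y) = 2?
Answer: -434425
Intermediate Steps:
D - ((s(3, 2)*60)*32 - 1*(-223394)) = -207191 - ((2*60)*32 - 1*(-223394)) = -207191 - (120*32 + 223394) = -207191 - (3840 + 223394) = -207191 - 1*227234 = -207191 - 227234 = -434425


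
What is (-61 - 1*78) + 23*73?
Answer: 1540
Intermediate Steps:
(-61 - 1*78) + 23*73 = (-61 - 78) + 1679 = -139 + 1679 = 1540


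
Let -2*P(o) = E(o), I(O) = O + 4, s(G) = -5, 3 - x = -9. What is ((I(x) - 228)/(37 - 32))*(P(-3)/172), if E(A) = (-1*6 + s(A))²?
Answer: 6413/430 ≈ 14.914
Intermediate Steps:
x = 12 (x = 3 - 1*(-9) = 3 + 9 = 12)
I(O) = 4 + O
E(A) = 121 (E(A) = (-1*6 - 5)² = (-6 - 5)² = (-11)² = 121)
P(o) = -121/2 (P(o) = -½*121 = -121/2)
((I(x) - 228)/(37 - 32))*(P(-3)/172) = (((4 + 12) - 228)/(37 - 32))*(-121/2/172) = ((16 - 228)/5)*(-121/2*1/172) = -212*⅕*(-121/344) = -212/5*(-121/344) = 6413/430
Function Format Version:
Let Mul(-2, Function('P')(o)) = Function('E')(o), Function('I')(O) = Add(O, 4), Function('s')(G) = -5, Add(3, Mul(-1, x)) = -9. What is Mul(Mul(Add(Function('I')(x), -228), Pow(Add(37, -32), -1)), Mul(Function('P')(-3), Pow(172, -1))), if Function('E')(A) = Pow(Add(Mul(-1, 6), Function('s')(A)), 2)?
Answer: Rational(6413, 430) ≈ 14.914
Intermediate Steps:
x = 12 (x = Add(3, Mul(-1, -9)) = Add(3, 9) = 12)
Function('I')(O) = Add(4, O)
Function('E')(A) = 121 (Function('E')(A) = Pow(Add(Mul(-1, 6), -5), 2) = Pow(Add(-6, -5), 2) = Pow(-11, 2) = 121)
Function('P')(o) = Rational(-121, 2) (Function('P')(o) = Mul(Rational(-1, 2), 121) = Rational(-121, 2))
Mul(Mul(Add(Function('I')(x), -228), Pow(Add(37, -32), -1)), Mul(Function('P')(-3), Pow(172, -1))) = Mul(Mul(Add(Add(4, 12), -228), Pow(Add(37, -32), -1)), Mul(Rational(-121, 2), Pow(172, -1))) = Mul(Mul(Add(16, -228), Pow(5, -1)), Mul(Rational(-121, 2), Rational(1, 172))) = Mul(Mul(-212, Rational(1, 5)), Rational(-121, 344)) = Mul(Rational(-212, 5), Rational(-121, 344)) = Rational(6413, 430)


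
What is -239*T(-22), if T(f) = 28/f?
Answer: 3346/11 ≈ 304.18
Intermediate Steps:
-239*T(-22) = -6692/(-22) = -6692*(-1)/22 = -239*(-14/11) = 3346/11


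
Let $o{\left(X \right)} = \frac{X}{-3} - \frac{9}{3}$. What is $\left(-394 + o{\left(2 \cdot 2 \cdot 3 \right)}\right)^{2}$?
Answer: $160801$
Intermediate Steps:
$o{\left(X \right)} = -3 - \frac{X}{3}$ ($o{\left(X \right)} = X \left(- \frac{1}{3}\right) - 3 = - \frac{X}{3} - 3 = -3 - \frac{X}{3}$)
$\left(-394 + o{\left(2 \cdot 2 \cdot 3 \right)}\right)^{2} = \left(-394 - \left(3 + \frac{2 \cdot 2 \cdot 3}{3}\right)\right)^{2} = \left(-394 - \left(3 + \frac{4 \cdot 3}{3}\right)\right)^{2} = \left(-394 - 7\right)^{2} = \left(-401\right)^{2} = 160801$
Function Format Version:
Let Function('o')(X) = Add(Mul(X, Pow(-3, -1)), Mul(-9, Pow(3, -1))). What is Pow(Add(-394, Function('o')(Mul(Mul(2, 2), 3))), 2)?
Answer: 160801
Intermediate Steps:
Function('o')(X) = Add(-3, Mul(Rational(-1, 3), X)) (Function('o')(X) = Add(Mul(X, Rational(-1, 3)), Mul(-9, Rational(1, 3))) = Add(Mul(Rational(-1, 3), X), -3) = Add(-3, Mul(Rational(-1, 3), X)))
Pow(Add(-394, Function('o')(Mul(Mul(2, 2), 3))), 2) = Pow(Add(-394, Add(-3, Mul(Rational(-1, 3), Mul(Mul(2, 2), 3)))), 2) = Pow(Add(-394, Add(-3, Mul(Rational(-1, 3), Mul(4, 3)))), 2) = Pow(Add(-394, Add(-3, Mul(Rational(-1, 3), 12))), 2) = Pow(Add(-394, Add(-3, -4)), 2) = Pow(Add(-394, -7), 2) = Pow(-401, 2) = 160801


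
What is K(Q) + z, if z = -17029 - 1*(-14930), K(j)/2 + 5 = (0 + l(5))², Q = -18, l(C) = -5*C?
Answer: -859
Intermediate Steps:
K(j) = 1240 (K(j) = -10 + 2*(0 - 5*5)² = -10 + 2*(0 - 25)² = -10 + 2*(-25)² = -10 + 2*625 = -10 + 1250 = 1240)
z = -2099 (z = -17029 + 14930 = -2099)
K(Q) + z = 1240 - 2099 = -859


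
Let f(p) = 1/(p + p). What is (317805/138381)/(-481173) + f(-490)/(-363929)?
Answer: -5394223882247/1130839993876468260 ≈ -4.7701e-6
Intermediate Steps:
f(p) = 1/(2*p)
(317805/138381)/(-481173) + f(-490)/(-363929) = (317805/138381)/(-481173) + ((½)/(-490))/(-363929) = (317805*(1/138381))*(-1/481173) + ((½)*(-1/490))*(-1/363929) = (105935/46127)*(-1/481173) - 1/980*(-1/363929) = -105935/22195066971 + 1/356650420 = -5394223882247/1130839993876468260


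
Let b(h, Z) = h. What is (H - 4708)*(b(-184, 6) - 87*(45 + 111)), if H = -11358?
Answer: 221003896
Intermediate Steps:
(H - 4708)*(b(-184, 6) - 87*(45 + 111)) = (-11358 - 4708)*(-184 - 87*(45 + 111)) = -16066*(-184 - 87*156) = -16066*(-184 - 13572) = -16066*(-13756) = 221003896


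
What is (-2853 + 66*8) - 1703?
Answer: -4028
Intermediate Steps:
(-2853 + 66*8) - 1703 = (-2853 + 528) - 1703 = -2325 - 1703 = -4028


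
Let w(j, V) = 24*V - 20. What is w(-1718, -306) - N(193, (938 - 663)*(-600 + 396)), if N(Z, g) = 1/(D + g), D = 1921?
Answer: -398974155/54179 ≈ -7364.0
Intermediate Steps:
N(Z, g) = 1/(1921 + g)
w(j, V) = -20 + 24*V
w(-1718, -306) - N(193, (938 - 663)*(-600 + 396)) = (-20 + 24*(-306)) - 1/(1921 + (938 - 663)*(-600 + 396)) = (-20 - 7344) - 1/(1921 + 275*(-204)) = -7364 - 1/(1921 - 56100) = -7364 - 1/(-54179) = -7364 - 1*(-1/54179) = -7364 + 1/54179 = -398974155/54179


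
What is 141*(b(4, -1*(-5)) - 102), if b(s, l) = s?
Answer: -13818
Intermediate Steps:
141*(b(4, -1*(-5)) - 102) = 141*(4 - 102) = 141*(-98) = -13818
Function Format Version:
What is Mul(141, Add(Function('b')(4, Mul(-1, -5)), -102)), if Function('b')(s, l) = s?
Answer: -13818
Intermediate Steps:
Mul(141, Add(Function('b')(4, Mul(-1, -5)), -102)) = Mul(141, Add(4, -102)) = Mul(141, -98) = -13818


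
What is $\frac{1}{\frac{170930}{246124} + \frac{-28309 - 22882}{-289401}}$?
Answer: $\frac{5087752266}{4433331901} \approx 1.1476$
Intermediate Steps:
$\frac{1}{\frac{170930}{246124} + \frac{-28309 - 22882}{-289401}} = \frac{1}{170930 \cdot \frac{1}{246124} - - \frac{7313}{41343}} = \frac{1}{\frac{85465}{123062} + \frac{7313}{41343}} = \frac{1}{\frac{4433331901}{5087752266}} = \frac{5087752266}{4433331901}$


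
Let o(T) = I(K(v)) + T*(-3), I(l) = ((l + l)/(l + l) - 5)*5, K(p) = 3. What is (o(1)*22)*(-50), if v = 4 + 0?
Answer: 25300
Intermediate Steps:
v = 4
I(l) = -20 (I(l) = ((2*l)/((2*l)) - 5)*5 = ((2*l)*(1/(2*l)) - 5)*5 = (1 - 5)*5 = -4*5 = -20)
o(T) = -20 - 3*T (o(T) = -20 + T*(-3) = -20 - 3*T)
(o(1)*22)*(-50) = ((-20 - 3*1)*22)*(-50) = ((-20 - 3)*22)*(-50) = -23*22*(-50) = -506*(-50) = 25300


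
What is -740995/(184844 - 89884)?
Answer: -148199/18992 ≈ -7.8032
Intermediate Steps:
-740995/(184844 - 89884) = -740995/94960 = -740995*1/94960 = -148199/18992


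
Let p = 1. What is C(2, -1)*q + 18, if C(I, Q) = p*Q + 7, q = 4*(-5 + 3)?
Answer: -30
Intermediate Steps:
q = -8 (q = 4*(-2) = -8)
C(I, Q) = 7 + Q (C(I, Q) = 1*Q + 7 = Q + 7 = 7 + Q)
C(2, -1)*q + 18 = (7 - 1)*(-8) + 18 = 6*(-8) + 18 = -48 + 18 = -30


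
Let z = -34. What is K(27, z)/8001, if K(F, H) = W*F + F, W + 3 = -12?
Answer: -6/127 ≈ -0.047244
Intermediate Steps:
W = -15 (W = -3 - 12 = -15)
K(F, H) = -14*F (K(F, H) = -15*F + F = -14*F)
K(27, z)/8001 = -14*27/8001 = -378*1/8001 = -6/127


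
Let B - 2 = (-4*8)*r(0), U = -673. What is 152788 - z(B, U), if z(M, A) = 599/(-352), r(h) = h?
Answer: 53781975/352 ≈ 1.5279e+5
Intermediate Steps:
B = 2 (B = 2 - 4*8*0 = 2 - 32*0 = 2 + 0 = 2)
z(M, A) = -599/352 (z(M, A) = 599*(-1/352) = -599/352)
152788 - z(B, U) = 152788 - 1*(-599/352) = 152788 + 599/352 = 53781975/352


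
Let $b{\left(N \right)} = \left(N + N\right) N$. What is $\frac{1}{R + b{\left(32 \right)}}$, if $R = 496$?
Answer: $\frac{1}{2544} \approx 0.00039308$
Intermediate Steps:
$b{\left(N \right)} = 2 N^{2}$ ($b{\left(N \right)} = 2 N N = 2 N^{2}$)
$\frac{1}{R + b{\left(32 \right)}} = \frac{1}{496 + 2 \cdot 32^{2}} = \frac{1}{496 + 2 \cdot 1024} = \frac{1}{496 + 2048} = \frac{1}{2544}$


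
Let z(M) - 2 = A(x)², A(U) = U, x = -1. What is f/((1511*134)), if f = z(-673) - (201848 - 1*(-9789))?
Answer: -105817/101237 ≈ -1.0452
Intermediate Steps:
z(M) = 3 (z(M) = 2 + (-1)² = 2 + 1 = 3)
f = -211634 (f = 3 - (201848 - 1*(-9789)) = 3 - (201848 + 9789) = 3 - 1*211637 = 3 - 211637 = -211634)
f/((1511*134)) = -211634/(1511*134) = -211634/202474 = -211634*1/202474 = -105817/101237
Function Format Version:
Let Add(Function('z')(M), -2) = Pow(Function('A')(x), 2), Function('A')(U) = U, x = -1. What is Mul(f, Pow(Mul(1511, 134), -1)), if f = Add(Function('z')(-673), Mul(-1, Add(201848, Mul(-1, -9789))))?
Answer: Rational(-105817, 101237) ≈ -1.0452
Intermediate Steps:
Function('z')(M) = 3 (Function('z')(M) = Add(2, Pow(-1, 2)) = Add(2, 1) = 3)
f = -211634 (f = Add(3, Mul(-1, Add(201848, Mul(-1, -9789)))) = Add(3, Mul(-1, Add(201848, 9789))) = Add(3, Mul(-1, 211637)) = Add(3, -211637) = -211634)
Mul(f, Pow(Mul(1511, 134), -1)) = Mul(-211634, Pow(Mul(1511, 134), -1)) = Mul(-211634, Pow(202474, -1)) = Mul(-211634, Rational(1, 202474)) = Rational(-105817, 101237)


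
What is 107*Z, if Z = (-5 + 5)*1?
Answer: 0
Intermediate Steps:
Z = 0 (Z = 0*1 = 0)
107*Z = 107*0 = 0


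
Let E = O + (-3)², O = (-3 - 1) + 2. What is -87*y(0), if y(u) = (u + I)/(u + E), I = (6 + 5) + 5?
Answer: -1392/7 ≈ -198.86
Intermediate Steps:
O = -2 (O = -4 + 2 = -2)
I = 16 (I = 11 + 5 = 16)
E = 7 (E = -2 + (-3)² = -2 + 9 = 7)
y(u) = (16 + u)/(7 + u) (y(u) = (u + 16)/(u + 7) = (16 + u)/(7 + u))
-87*y(0) = -87*(16 + 0)/(7 + 0) = -87*16/7 = -1392/7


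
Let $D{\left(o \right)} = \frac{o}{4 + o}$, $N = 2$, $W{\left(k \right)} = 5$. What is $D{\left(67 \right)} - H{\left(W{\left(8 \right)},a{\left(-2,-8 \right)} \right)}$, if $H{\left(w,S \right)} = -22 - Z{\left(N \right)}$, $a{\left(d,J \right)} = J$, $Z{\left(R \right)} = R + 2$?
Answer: $\frac{1913}{71} \approx 26.944$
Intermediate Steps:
$Z{\left(R \right)} = 2 + R$
$D{\left(o \right)} = \frac{o}{4 + o}$
$H{\left(w,S \right)} = -26$ ($H{\left(w,S \right)} = -22 - \left(2 + 2\right) = -22 - 4 = -26$)
$D{\left(67 \right)} - H{\left(W{\left(8 \right)},a{\left(-2,-8 \right)} \right)} = \frac{67}{4 + 67} - -26 = \frac{67}{71} + 26 = \frac{1913}{71}$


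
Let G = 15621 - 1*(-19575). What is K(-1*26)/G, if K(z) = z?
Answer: -13/17598 ≈ -0.00073872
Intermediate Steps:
G = 35196 (G = 15621 + 19575 = 35196)
K(-1*26)/G = -1*26/35196 = -26*1/35196 = -13/17598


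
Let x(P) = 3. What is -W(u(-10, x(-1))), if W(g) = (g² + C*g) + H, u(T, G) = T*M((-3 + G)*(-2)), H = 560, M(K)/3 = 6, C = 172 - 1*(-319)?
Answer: 55420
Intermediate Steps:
C = 491 (C = 172 + 319 = 491)
M(K) = 18 (M(K) = 3*6 = 18)
u(T, G) = 18*T (u(T, G) = T*18 = 18*T)
W(g) = 560 + g² + 491*g (W(g) = (g² + 491*g) + 560 = 560 + g² + 491*g)
-W(u(-10, x(-1))) = -(560 + (18*(-10))² + 491*(18*(-10))) = -(560 + (-180)² + 491*(-180)) = -(560 + 32400 - 88380) = -1*(-55420) = 55420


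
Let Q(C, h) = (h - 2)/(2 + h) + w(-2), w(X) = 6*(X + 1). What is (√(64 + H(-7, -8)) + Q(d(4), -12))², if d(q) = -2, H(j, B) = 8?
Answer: 2329/25 - 276*√2/5 ≈ 15.095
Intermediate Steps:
w(X) = 6 + 6*X (w(X) = 6*(1 + X) = 6 + 6*X)
Q(C, h) = -6 + (-2 + h)/(2 + h) (Q(C, h) = (h - 2)/(2 + h) + (6 + 6*(-2)) = (-2 + h)/(2 + h) + (6 - 12) = (-2 + h)/(2 + h) - 6 = -6 + (-2 + h)/(2 + h))
(√(64 + H(-7, -8)) + Q(d(4), -12))² = (√(64 + 8) + (-14 - 5*(-12))/(2 - 12))² = (√72 + (-14 + 60)/(-10))² = (6*√2 - ⅒*46)² = (6*√2 - 23/5)² = (-23/5 + 6*√2)²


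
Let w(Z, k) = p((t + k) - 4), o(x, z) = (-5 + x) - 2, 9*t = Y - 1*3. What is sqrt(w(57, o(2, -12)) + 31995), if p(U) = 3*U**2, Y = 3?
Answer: 9*sqrt(398) ≈ 179.55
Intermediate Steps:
t = 0 (t = (3 - 1*3)/9 = (3 - 3)/9 = (1/9)*0 = 0)
o(x, z) = -7 + x
w(Z, k) = 3*(-4 + k)**2 (w(Z, k) = 3*((0 + k) - 4)**2 = 3*(k - 4)**2 = 3*(-4 + k)**2)
sqrt(w(57, o(2, -12)) + 31995) = sqrt(3*(-4 + (-7 + 2))**2 + 31995) = sqrt(3*(-4 - 5)**2 + 31995) = sqrt(3*(-9)**2 + 31995) = sqrt(3*81 + 31995) = sqrt(243 + 31995) = sqrt(32238) = 9*sqrt(398)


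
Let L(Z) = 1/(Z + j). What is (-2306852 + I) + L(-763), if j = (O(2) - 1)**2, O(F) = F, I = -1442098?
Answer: -2856699901/762 ≈ -3.7490e+6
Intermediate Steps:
j = 1 (j = (2 - 1)**2 = 1**2 = 1)
L(Z) = 1/(1 + Z) (L(Z) = 1/(Z + 1) = 1/(1 + Z))
(-2306852 + I) + L(-763) = (-2306852 - 1442098) + 1/(1 - 763) = -3748950 + 1/(-762) = -3748950 - 1/762 = -2856699901/762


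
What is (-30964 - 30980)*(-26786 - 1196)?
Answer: 1733317008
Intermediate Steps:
(-30964 - 30980)*(-26786 - 1196) = -61944*(-27982) = 1733317008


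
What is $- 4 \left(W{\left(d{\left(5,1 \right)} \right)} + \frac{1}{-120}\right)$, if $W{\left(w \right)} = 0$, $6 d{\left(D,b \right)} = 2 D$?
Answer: $\frac{1}{30} \approx 0.033333$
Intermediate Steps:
$d{\left(D,b \right)} = \frac{D}{3}$ ($d{\left(D,b \right)} = \frac{2 D}{6} = \frac{D}{3}$)
$- 4 \left(W{\left(d{\left(5,1 \right)} \right)} + \frac{1}{-120}\right) = - 4 \left(0 + \frac{1}{-120}\right) = - 4 \left(0 - \frac{1}{120}\right) = \left(-4\right) \left(- \frac{1}{120}\right) = \frac{1}{30}$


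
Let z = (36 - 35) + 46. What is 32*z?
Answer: 1504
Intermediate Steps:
z = 47 (z = 1 + 46 = 47)
32*z = 32*47 = 1504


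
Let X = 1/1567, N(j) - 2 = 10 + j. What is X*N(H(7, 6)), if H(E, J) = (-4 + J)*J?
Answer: 24/1567 ≈ 0.015316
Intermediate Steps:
H(E, J) = J*(-4 + J)
N(j) = 12 + j (N(j) = 2 + (10 + j) = 12 + j)
X = 1/1567 ≈ 0.00063816
X*N(H(7, 6)) = (12 + 6*(-4 + 6))/1567 = (12 + 6*2)/1567 = (12 + 12)/1567 = (1/1567)*24 = 24/1567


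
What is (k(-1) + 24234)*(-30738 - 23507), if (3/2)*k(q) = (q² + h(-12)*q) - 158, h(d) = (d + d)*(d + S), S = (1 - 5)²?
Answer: -3937102100/3 ≈ -1.3124e+9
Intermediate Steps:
S = 16 (S = (-4)² = 16)
h(d) = 2*d*(16 + d) (h(d) = (d + d)*(d + 16) = (2*d)*(16 + d) = 2*d*(16 + d))
k(q) = -316/3 - 64*q + 2*q²/3 (k(q) = 2*((q² + (2*(-12)*(16 - 12))*q) - 158)/3 = 2*((q² + (2*(-12)*4)*q) - 158)/3 = 2*((q² - 96*q) - 158)/3 = 2*(-158 + q² - 96*q)/3 = -316/3 - 64*q + 2*q²/3)
(k(-1) + 24234)*(-30738 - 23507) = ((-316/3 - 64*(-1) + (⅔)*(-1)²) + 24234)*(-30738 - 23507) = ((-316/3 + 64 + (⅔)*1) + 24234)*(-54245) = ((-316/3 + 64 + ⅔) + 24234)*(-54245) = (-122/3 + 24234)*(-54245) = (72580/3)*(-54245) = -3937102100/3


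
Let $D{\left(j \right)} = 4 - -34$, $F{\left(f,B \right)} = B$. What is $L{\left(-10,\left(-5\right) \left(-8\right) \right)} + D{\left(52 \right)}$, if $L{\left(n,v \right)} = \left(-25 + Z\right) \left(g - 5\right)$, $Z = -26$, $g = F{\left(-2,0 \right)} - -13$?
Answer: $-370$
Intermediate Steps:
$g = 13$ ($g = 0 - -13 = 0 + 13 = 13$)
$D{\left(j \right)} = 38$ ($D{\left(j \right)} = 4 + 34 = 38$)
$L{\left(n,v \right)} = -408$ ($L{\left(n,v \right)} = \left(-25 - 26\right) \left(13 - 5\right) = \left(-51\right) 8 = -408$)
$L{\left(-10,\left(-5\right) \left(-8\right) \right)} + D{\left(52 \right)} = -408 + 38 = -370$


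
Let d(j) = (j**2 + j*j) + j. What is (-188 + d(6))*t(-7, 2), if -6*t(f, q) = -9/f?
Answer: 165/7 ≈ 23.571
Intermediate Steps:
t(f, q) = 3/(2*f) (t(f, q) = -(-3)/(2*f) = 3/(2*f))
d(j) = j + 2*j**2 (d(j) = (j**2 + j**2) + j = 2*j**2 + j = j + 2*j**2)
(-188 + d(6))*t(-7, 2) = (-188 + 6*(1 + 2*6))*((3/2)/(-7)) = (-188 + 6*(1 + 12))*((3/2)*(-1/7)) = (-188 + 6*13)*(-3/14) = (-188 + 78)*(-3/14) = -110*(-3/14) = 165/7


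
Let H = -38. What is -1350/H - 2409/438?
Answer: 1141/38 ≈ 30.026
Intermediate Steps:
-1350/H - 2409/438 = -1350/(-38) - 2409/438 = -1350*(-1/38) - 2409*1/438 = 675/19 - 11/2 = 1141/38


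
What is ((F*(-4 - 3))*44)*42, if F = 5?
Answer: -64680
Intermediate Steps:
((F*(-4 - 3))*44)*42 = ((5*(-4 - 3))*44)*42 = ((5*(-7))*44)*42 = -35*44*42 = -1540*42 = -64680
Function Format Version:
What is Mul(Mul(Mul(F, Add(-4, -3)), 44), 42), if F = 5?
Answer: -64680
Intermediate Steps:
Mul(Mul(Mul(F, Add(-4, -3)), 44), 42) = Mul(Mul(Mul(5, Add(-4, -3)), 44), 42) = Mul(Mul(Mul(5, -7), 44), 42) = Mul(Mul(-35, 44), 42) = Mul(-1540, 42) = -64680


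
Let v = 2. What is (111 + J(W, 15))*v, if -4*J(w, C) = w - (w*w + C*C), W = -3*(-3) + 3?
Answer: 801/2 ≈ 400.50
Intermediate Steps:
W = 12 (W = 9 + 3 = 12)
J(w, C) = -w/4 + C²/4 + w²/4 (J(w, C) = -(w - (w*w + C*C))/4 = -(w - (w² + C²))/4 = -(w - (C² + w²))/4 = -(w + (-C² - w²))/4 = -(w - C² - w²)/4 = -w/4 + C²/4 + w²/4)
(111 + J(W, 15))*v = (111 + (-¼*12 + (¼)*15² + (¼)*12²))*2 = (111 + (-3 + (¼)*225 + (¼)*144))*2 = (111 + (-3 + 225/4 + 36))*2 = (111 + 357/4)*2 = (801/4)*2 = 801/2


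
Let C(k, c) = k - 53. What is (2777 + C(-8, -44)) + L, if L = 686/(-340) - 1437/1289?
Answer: 594470663/219130 ≈ 2712.9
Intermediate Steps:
C(k, c) = -53 + k
L = -686417/219130 (L = 686*(-1/340) - 1437*1/1289 = -343/170 - 1437/1289 = -686417/219130 ≈ -3.1325)
(2777 + C(-8, -44)) + L = (2777 + (-53 - 8)) - 686417/219130 = (2777 - 61) - 686417/219130 = 2716 - 686417/219130 = 594470663/219130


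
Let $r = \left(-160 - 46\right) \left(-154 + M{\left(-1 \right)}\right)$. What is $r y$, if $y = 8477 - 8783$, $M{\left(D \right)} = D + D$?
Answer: $-9833616$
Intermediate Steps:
$M{\left(D \right)} = 2 D$
$y = -306$ ($y = 8477 - 8783 = -306$)
$r = 32136$ ($r = \left(-160 - 46\right) \left(-154 + 2 \left(-1\right)\right) = - 206 \left(-154 - 2\right) = \left(-206\right) \left(-156\right) = 32136$)
$r y = 32136 \left(-306\right) = -9833616$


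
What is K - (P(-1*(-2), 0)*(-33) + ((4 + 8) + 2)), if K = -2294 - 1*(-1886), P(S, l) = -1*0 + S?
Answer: -356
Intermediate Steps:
P(S, l) = S (P(S, l) = 0 + S = S)
K = -408 (K = -2294 + 1886 = -408)
K - (P(-1*(-2), 0)*(-33) + ((4 + 8) + 2)) = -408 - (-1*(-2)*(-33) + ((4 + 8) + 2)) = -408 - (2*(-33) + (12 + 2)) = -408 - (-66 + 14) = -408 - 1*(-52) = -408 + 52 = -356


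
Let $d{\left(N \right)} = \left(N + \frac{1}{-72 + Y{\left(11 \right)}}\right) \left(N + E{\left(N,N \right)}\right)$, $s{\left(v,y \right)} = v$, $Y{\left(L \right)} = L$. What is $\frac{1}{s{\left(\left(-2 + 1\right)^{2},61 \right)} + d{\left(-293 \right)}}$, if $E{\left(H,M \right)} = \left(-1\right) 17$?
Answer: $\frac{61}{5541001} \approx 1.1009 \cdot 10^{-5}$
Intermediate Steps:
$E{\left(H,M \right)} = -17$
$d{\left(N \right)} = \left(-17 + N\right) \left(- \frac{1}{61} + N\right)$ ($d{\left(N \right)} = \left(N + \frac{1}{-72 + 11}\right) \left(N - 17\right) = \left(N + \frac{1}{-61}\right) \left(-17 + N\right) = \left(N - \frac{1}{61}\right) \left(-17 + N\right) = \left(- \frac{1}{61} + N\right) \left(-17 + N\right) = \left(-17 + N\right) \left(- \frac{1}{61} + N\right)$)
$\frac{1}{s{\left(\left(-2 + 1\right)^{2},61 \right)} + d{\left(-293 \right)}} = \frac{1}{\left(-2 + 1\right)^{2} + \left(\frac{17}{61} + \left(-293\right)^{2} - - \frac{304134}{61}\right)} = \frac{1}{\left(-1\right)^{2} + \left(\frac{17}{61} + 85849 + \frac{304134}{61}\right)} = \frac{1}{1 + \frac{5540940}{61}} = \frac{1}{\frac{5541001}{61}} = \frac{61}{5541001}$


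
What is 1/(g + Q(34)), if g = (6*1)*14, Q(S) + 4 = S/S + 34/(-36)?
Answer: 18/1441 ≈ 0.012491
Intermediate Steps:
Q(S) = -71/18 (Q(S) = -4 + (S/S + 34/(-36)) = -4 + (1 + 34*(-1/36)) = -4 + (1 - 17/18) = -4 + 1/18 = -71/18)
g = 84 (g = 6*14 = 84)
1/(g + Q(34)) = 1/(84 - 71/18) = 1/(1441/18) = 18/1441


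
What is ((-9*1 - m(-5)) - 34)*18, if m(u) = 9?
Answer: -936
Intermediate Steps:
((-9*1 - m(-5)) - 34)*18 = ((-9*1 - 1*9) - 34)*18 = ((-9 - 9) - 34)*18 = (-18 - 34)*18 = -52*18 = -936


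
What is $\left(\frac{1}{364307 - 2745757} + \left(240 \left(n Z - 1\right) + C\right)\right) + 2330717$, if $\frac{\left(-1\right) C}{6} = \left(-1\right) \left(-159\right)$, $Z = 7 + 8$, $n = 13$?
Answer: $\frac{5659094408349}{2381450} \approx 2.3763 \cdot 10^{6}$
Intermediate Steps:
$Z = 15$
$C = -954$ ($C = - 6 \left(\left(-1\right) \left(-159\right)\right) = \left(-6\right) 159 = -954$)
$\left(\frac{1}{364307 - 2745757} + \left(240 \left(n Z - 1\right) + C\right)\right) + 2330717 = \left(\frac{1}{364307 - 2745757} - \left(954 - 240 \left(13 \cdot 15 - 1\right)\right)\right) + 2330717 = \left(\frac{1}{-2381450} - \left(954 - 240 \left(195 - 1\right)\right)\right) + 2330717 = \left(- \frac{1}{2381450} + \left(240 \cdot 194 - 954\right)\right) + 2330717 = \left(- \frac{1}{2381450} + \left(46560 - 954\right)\right) + 2330717 = \left(- \frac{1}{2381450} + 45606\right) + 2330717 = \frac{108608408699}{2381450} + 2330717 = \frac{5659094408349}{2381450}$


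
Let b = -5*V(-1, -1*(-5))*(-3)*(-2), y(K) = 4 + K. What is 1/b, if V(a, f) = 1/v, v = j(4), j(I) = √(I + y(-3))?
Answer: -√5/30 ≈ -0.074536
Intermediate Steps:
j(I) = √(1 + I) (j(I) = √(I + (4 - 3)) = √(I + 1) = √(1 + I))
v = √5 (v = √(1 + 4) = √5 ≈ 2.2361)
V(a, f) = √5/5 (V(a, f) = 1/(√5) = √5/5)
b = -6*√5 (b = -5*(√5/5)*(-3)*(-2) = -5*(-3*√5/5)*(-2) = -6*√5 ≈ -13.416)
1/b = 1/(-6*√5) = -√5/30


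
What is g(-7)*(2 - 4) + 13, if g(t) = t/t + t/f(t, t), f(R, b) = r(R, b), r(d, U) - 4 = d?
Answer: 19/3 ≈ 6.3333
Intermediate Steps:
r(d, U) = 4 + d
f(R, b) = 4 + R
g(t) = 1 + t/(4 + t) (g(t) = t/t + t/(4 + t) = 1 + t/(4 + t))
g(-7)*(2 - 4) + 13 = (2*(2 - 7)/(4 - 7))*(2 - 4) + 13 = (2*(-5)/(-3))*(-2) + 13 = (2*(-⅓)*(-5))*(-2) + 13 = (10/3)*(-2) + 13 = -20/3 + 13 = 19/3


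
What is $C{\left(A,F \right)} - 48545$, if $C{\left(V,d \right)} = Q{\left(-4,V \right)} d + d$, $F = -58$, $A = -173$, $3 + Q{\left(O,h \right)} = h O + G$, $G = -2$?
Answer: $-88449$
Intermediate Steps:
$Q{\left(O,h \right)} = -5 + O h$ ($Q{\left(O,h \right)} = -3 + \left(h O - 2\right) = -3 + \left(O h - 2\right) = -3 + \left(-2 + O h\right) = -5 + O h$)
$C{\left(V,d \right)} = d + d \left(-5 - 4 V\right)$ ($C{\left(V,d \right)} = \left(-5 - 4 V\right) d + d = d \left(-5 - 4 V\right) + d = d + d \left(-5 - 4 V\right)$)
$C{\left(A,F \right)} - 48545 = \left(-4\right) \left(-58\right) \left(1 - 173\right) - 48545 = \left(-4\right) \left(-58\right) \left(-172\right) - 48545 = -39904 - 48545 = -88449$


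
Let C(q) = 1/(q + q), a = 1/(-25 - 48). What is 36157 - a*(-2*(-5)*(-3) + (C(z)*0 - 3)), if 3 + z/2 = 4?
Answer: 2639428/73 ≈ 36157.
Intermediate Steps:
z = 2 (z = -6 + 2*4 = -6 + 8 = 2)
a = -1/73 (a = 1/(-73) = -1/73 ≈ -0.013699)
C(q) = 1/(2*q)
36157 - a*(-2*(-5)*(-3) + (C(z)*0 - 3)) = 36157 - (-1)*(-2*(-5)*(-3) + (((½)/2)*0 - 3))/73 = 36157 - (-1)*(10*(-3) + (((½)*(½))*0 - 3))/73 = 36157 - (-1)*(-30 + ((¼)*0 - 3))/73 = 36157 - (-1)*(-30 + (0 - 3))/73 = 36157 - (-1)*(-30 - 3)/73 = 36157 - (-1)*(-33)/73 = 36157 - 1*33/73 = 36157 - 33/73 = 2639428/73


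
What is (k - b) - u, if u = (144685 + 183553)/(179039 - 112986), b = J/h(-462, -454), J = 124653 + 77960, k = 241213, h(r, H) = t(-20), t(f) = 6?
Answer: 82211887817/396318 ≈ 2.0744e+5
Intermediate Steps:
h(r, H) = 6
J = 202613
b = 202613/6 ≈ 33769.
u = 328238/66053 ≈ 4.9693
(k - b) - u = (241213 - 1*202613/6) - 1*328238/66053 = (241213 - 202613/6) - 328238/66053 = 1244665/6 - 328238/66053 = 82211887817/396318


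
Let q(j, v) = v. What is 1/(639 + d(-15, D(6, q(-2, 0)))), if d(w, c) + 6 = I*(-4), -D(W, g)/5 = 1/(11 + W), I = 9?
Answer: 1/597 ≈ 0.0016750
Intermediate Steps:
D(W, g) = -5/(11 + W)
d(w, c) = -42 (d(w, c) = -6 + 9*(-4) = -6 - 36 = -42)
1/(639 + d(-15, D(6, q(-2, 0)))) = 1/(639 - 42) = 1/597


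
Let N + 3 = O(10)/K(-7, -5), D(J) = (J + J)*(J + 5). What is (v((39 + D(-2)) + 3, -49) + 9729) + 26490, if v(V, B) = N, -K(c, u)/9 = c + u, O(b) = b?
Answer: 1955669/54 ≈ 36216.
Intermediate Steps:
D(J) = 2*J*(5 + J) (D(J) = (2*J)*(5 + J) = 2*J*(5 + J))
K(c, u) = -9*c - 9*u (K(c, u) = -9*(c + u) = -9*c - 9*u)
N = -157/54 (N = -3 + 10/(-9*(-7) - 9*(-5)) = -3 + 10/(63 + 45) = -3 + 10/108 = -3 + 10*(1/108) = -3 + 5/54 = -157/54 ≈ -2.9074)
v(V, B) = -157/54
(v((39 + D(-2)) + 3, -49) + 9729) + 26490 = (-157/54 + 9729) + 26490 = 525209/54 + 26490 = 1955669/54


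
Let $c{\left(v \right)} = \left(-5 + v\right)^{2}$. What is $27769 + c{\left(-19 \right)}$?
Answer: $28345$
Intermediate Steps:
$27769 + c{\left(-19 \right)} = 27769 + \left(-5 - 19\right)^{2} = 27769 + \left(-24\right)^{2} = 27769 + 576 = 28345$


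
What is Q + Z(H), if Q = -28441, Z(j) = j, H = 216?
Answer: -28225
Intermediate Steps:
Q + Z(H) = -28441 + 216 = -28225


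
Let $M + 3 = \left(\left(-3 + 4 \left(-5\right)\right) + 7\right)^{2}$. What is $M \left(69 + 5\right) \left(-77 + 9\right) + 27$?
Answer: $-1273069$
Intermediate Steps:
$M = 253$ ($M = -3 + \left(\left(-3 + 4 \left(-5\right)\right) + 7\right)^{2} = -3 + \left(\left(-3 - 20\right) + 7\right)^{2} = -3 + \left(-23 + 7\right)^{2} = -3 + \left(-16\right)^{2} = -3 + 256 = 253$)
$M \left(69 + 5\right) \left(-77 + 9\right) + 27 = 253 \left(69 + 5\right) \left(-77 + 9\right) + 27 = 253 \cdot 74 \left(-68\right) + 27 = 253 \left(-5032\right) + 27 = -1273096 + 27 = -1273069$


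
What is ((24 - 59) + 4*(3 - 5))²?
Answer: 1849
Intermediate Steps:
((24 - 59) + 4*(3 - 5))² = (-35 + 4*(-2))² = (-35 - 8)² = (-43)² = 1849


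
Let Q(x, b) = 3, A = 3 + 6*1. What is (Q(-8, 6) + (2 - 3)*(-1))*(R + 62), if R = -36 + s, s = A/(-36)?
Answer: 103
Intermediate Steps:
A = 9 (A = 3 + 6 = 9)
s = -1/4 (s = 9/(-36) = 9*(-1/36) = -1/4 ≈ -0.25000)
R = -145/4 (R = -36 - 1/4 = -145/4 ≈ -36.250)
(Q(-8, 6) + (2 - 3)*(-1))*(R + 62) = (3 + (2 - 3)*(-1))*(-145/4 + 62) = (3 - 1*(-1))*(103/4) = (3 + 1)*(103/4) = 4*(103/4) = 103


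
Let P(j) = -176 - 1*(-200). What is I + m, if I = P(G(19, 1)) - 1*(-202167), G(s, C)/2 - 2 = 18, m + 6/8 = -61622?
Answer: 562273/4 ≈ 1.4057e+5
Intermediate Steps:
m = -246491/4 (m = -3/4 - 61622 = -246491/4 ≈ -61623.)
G(s, C) = 40 (G(s, C) = 4 + 2*18 = 4 + 36 = 40)
P(j) = 24 (P(j) = -176 + 200 = 24)
I = 202191 (I = 24 - 1*(-202167) = 24 + 202167 = 202191)
I + m = 202191 - 246491/4 = 562273/4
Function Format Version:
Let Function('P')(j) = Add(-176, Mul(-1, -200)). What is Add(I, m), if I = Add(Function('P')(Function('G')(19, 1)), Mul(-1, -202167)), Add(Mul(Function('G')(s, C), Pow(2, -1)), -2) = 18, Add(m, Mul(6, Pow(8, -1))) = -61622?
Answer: Rational(562273, 4) ≈ 1.4057e+5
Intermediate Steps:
m = Rational(-246491, 4) (m = Add(Rational(-3, 4), -61622) = Rational(-246491, 4) ≈ -61623.)
Function('G')(s, C) = 40 (Function('G')(s, C) = Add(4, Mul(2, 18)) = Add(4, 36) = 40)
Function('P')(j) = 24 (Function('P')(j) = Add(-176, 200) = 24)
I = 202191 (I = Add(24, Mul(-1, -202167)) = Add(24, 202167) = 202191)
Add(I, m) = Add(202191, Rational(-246491, 4)) = Rational(562273, 4)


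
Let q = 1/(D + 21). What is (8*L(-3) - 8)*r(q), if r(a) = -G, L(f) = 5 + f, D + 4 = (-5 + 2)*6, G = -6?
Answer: 48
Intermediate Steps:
D = -22 (D = -4 + (-5 + 2)*6 = -4 - 3*6 = -4 - 18 = -22)
q = -1 (q = 1/(-22 + 21) = 1/(-1) = -1)
r(a) = 6 (r(a) = -1*(-6) = 6)
(8*L(-3) - 8)*r(q) = (8*(5 - 3) - 8)*6 = (8*2 - 8)*6 = (16 - 8)*6 = 8*6 = 48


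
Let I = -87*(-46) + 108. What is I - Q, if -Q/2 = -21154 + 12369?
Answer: -13460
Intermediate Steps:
Q = 17570 (Q = -2*(-21154 + 12369) = -2*(-8785) = 17570)
I = 4110 (I = 4002 + 108 = 4110)
I - Q = 4110 - 1*17570 = 4110 - 17570 = -13460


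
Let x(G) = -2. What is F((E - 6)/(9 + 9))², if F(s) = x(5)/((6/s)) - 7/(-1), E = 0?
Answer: 4096/81 ≈ 50.568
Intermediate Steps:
F(s) = 7 - s/3 (F(s) = -2*s/6 - 7/(-1) = -s/3 - 7*(-1) = -s/3 + 7 = 7 - s/3)
F((E - 6)/(9 + 9))² = (7 - (0 - 6)/(3*(9 + 9)))² = (7 - (-2)/18)² = (7 - ⅓*(-⅓))² = (7 + ⅑)² = (64/9)² = 4096/81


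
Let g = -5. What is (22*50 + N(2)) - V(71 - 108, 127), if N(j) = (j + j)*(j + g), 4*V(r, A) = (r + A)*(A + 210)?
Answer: -12989/2 ≈ -6494.5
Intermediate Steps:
V(r, A) = (210 + A)*(A + r)/4 (V(r, A) = ((r + A)*(A + 210))/4 = ((A + r)*(210 + A))/4 = ((210 + A)*(A + r))/4 = (210 + A)*(A + r)/4)
N(j) = 2*j*(-5 + j) (N(j) = (j + j)*(j - 5) = (2*j)*(-5 + j) = 2*j*(-5 + j))
(22*50 + N(2)) - V(71 - 108, 127) = (22*50 + 2*2*(-5 + 2)) - ((¼)*127² + (105/2)*127 + 105*(71 - 108)/2 + (¼)*127*(71 - 108)) = (1100 + 2*2*(-3)) - ((¼)*16129 + 13335/2 + (105/2)*(-37) + (¼)*127*(-37)) = (1100 - 12) - (16129/4 + 13335/2 - 3885/2 - 4699/4) = 1088 - 1*15165/2 = 1088 - 15165/2 = -12989/2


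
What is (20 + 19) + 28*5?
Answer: 179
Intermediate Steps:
(20 + 19) + 28*5 = 39 + 140 = 179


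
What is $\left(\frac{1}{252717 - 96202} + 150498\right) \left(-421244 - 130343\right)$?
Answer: $- \frac{12992739052675477}{156515} \approx -8.3013 \cdot 10^{10}$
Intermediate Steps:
$\left(\frac{1}{252717 - 96202} + 150498\right) \left(-421244 - 130343\right) = \left(\frac{1}{156515} + 150498\right) \left(-551587\right) = \frac{23555194471}{156515} \left(-551587\right) = - \frac{12992739052675477}{156515}$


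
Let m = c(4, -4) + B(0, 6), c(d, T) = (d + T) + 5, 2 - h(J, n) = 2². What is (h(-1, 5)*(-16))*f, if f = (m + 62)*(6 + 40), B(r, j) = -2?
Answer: 95680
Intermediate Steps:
h(J, n) = -2 (h(J, n) = 2 - 1*2² = 2 - 1*4 = 2 - 4 = -2)
c(d, T) = 5 + T + d (c(d, T) = (T + d) + 5 = 5 + T + d)
m = 3 (m = (5 - 4 + 4) - 2 = 5 - 2 = 3)
f = 2990 (f = (3 + 62)*(6 + 40) = 65*46 = 2990)
(h(-1, 5)*(-16))*f = -2*(-16)*2990 = 32*2990 = 95680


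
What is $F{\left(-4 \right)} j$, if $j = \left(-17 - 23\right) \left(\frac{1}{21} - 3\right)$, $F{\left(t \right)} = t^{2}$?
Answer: $\frac{39680}{21} \approx 1889.5$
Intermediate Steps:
$j = \frac{2480}{21}$ ($j = - 40 \left(\frac{1}{21} - 3\right) = \left(-40\right) \left(- \frac{62}{21}\right) = \frac{2480}{21} \approx 118.1$)
$F{\left(-4 \right)} j = \left(-4\right)^{2} \cdot \frac{2480}{21} = 16 \cdot \frac{2480}{21} = \frac{39680}{21}$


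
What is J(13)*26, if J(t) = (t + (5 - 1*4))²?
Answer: 5096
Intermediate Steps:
J(t) = (1 + t)² (J(t) = (t + (5 - 4))² = (t + 1)² = (1 + t)²)
J(13)*26 = (1 + 13)²*26 = 14²*26 = 196*26 = 5096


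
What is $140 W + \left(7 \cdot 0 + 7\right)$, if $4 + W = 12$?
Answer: $1127$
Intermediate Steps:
$W = 8$ ($W = -4 + 12 = 8$)
$140 W + \left(7 \cdot 0 + 7\right) = 140 \cdot 8 + \left(7 \cdot 0 + 7\right) = 1120 + \left(0 + 7\right) = 1120 + 7 = 1127$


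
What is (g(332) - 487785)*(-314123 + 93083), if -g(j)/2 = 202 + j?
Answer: 108056067120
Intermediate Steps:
g(j) = -404 - 2*j (g(j) = -2*(202 + j) = -404 - 2*j)
(g(332) - 487785)*(-314123 + 93083) = ((-404 - 2*332) - 487785)*(-314123 + 93083) = ((-404 - 664) - 487785)*(-221040) = (-1068 - 487785)*(-221040) = -488853*(-221040) = 108056067120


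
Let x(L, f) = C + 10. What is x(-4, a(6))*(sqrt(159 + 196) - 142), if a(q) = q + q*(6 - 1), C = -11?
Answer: 142 - sqrt(355) ≈ 123.16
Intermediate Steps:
a(q) = 6*q (a(q) = q + q*5 = q + 5*q = 6*q)
x(L, f) = -1 (x(L, f) = -11 + 10 = -1)
x(-4, a(6))*(sqrt(159 + 196) - 142) = -(sqrt(159 + 196) - 142) = -(sqrt(355) - 142) = -(-142 + sqrt(355)) = 142 - sqrt(355)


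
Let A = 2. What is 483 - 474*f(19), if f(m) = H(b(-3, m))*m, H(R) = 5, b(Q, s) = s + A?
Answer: -44547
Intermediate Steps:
b(Q, s) = 2 + s (b(Q, s) = s + 2 = 2 + s)
f(m) = 5*m
483 - 474*f(19) = 483 - 2370*19 = 483 - 474*95 = 483 - 45030 = -44547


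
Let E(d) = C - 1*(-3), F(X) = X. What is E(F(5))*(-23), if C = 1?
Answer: -92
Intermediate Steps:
E(d) = 4 (E(d) = 1 - 1*(-3) = 1 + 3 = 4)
E(F(5))*(-23) = 4*(-23) = -92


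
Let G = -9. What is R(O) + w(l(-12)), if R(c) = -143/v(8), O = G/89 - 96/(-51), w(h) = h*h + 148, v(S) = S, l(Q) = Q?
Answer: 2193/8 ≈ 274.13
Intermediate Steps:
w(h) = 148 + h² (w(h) = h² + 148 = 148 + h²)
O = 2695/1513 (O = -9/89 - 96/(-51) = -9*1/89 - 96*(-1/51) = -9/89 + 32/17 = 2695/1513 ≈ 1.7812)
R(c) = -143/8
R(O) + w(l(-12)) = -143/8 + (148 + (-12)²) = -143/8 + (148 + 144) = -143/8 + 292 = 2193/8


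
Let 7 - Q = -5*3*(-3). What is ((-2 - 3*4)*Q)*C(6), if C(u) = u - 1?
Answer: 2660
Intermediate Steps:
Q = -38 (Q = 7 - (-5*3)*(-3) = 7 - (-15)*(-3) = 7 - 1*45 = 7 - 45 = -38)
C(u) = -1 + u
((-2 - 3*4)*Q)*C(6) = ((-2 - 3*4)*(-38))*(-1 + 6) = ((-2 - 12)*(-38))*5 = -14*(-38)*5 = 532*5 = 2660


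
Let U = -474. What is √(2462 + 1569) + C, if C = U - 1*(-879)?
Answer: 405 + √4031 ≈ 468.49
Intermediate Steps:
C = 405 (C = -474 - 1*(-879) = -474 + 879 = 405)
√(2462 + 1569) + C = √(2462 + 1569) + 405 = √4031 + 405 = 405 + √4031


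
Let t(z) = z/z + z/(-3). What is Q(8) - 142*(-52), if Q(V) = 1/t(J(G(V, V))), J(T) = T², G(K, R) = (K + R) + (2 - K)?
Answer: 716245/97 ≈ 7384.0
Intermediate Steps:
G(K, R) = 2 + R
t(z) = 1 - z/3 (t(z) = 1 + z*(-⅓) = 1 - z/3)
Q(V) = 1/(1 - (2 + V)²/3)
Q(8) - 142*(-52) = -3/(-3 + (2 + 8)²) - 142*(-52) = -3/(-3 + 10²) + 7384 = -3/(-3 + 100) + 7384 = -3/97 + 7384 = 716245/97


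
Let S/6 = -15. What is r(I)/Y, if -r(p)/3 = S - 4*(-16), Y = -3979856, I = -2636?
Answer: -39/1989928 ≈ -1.9599e-5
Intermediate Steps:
S = -90 (S = 6*(-15) = -90)
r(p) = 78 (r(p) = -3*(-90 - 4*(-16)) = -3*(-90 + 64) = -3*(-26) = 78)
r(I)/Y = 78/(-3979856) = 78*(-1/3979856) = -39/1989928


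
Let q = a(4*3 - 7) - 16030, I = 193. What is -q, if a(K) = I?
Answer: 15837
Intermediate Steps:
a(K) = 193
q = -15837 (q = 193 - 16030 = -15837)
-q = -1*(-15837) = 15837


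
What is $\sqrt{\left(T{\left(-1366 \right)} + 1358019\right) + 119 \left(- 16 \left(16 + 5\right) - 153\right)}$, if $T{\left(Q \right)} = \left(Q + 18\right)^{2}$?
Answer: $2 \sqrt{779233} \approx 1765.5$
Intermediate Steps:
$T{\left(Q \right)} = \left(18 + Q\right)^{2}$
$\sqrt{\left(T{\left(-1366 \right)} + 1358019\right) + 119 \left(- 16 \left(16 + 5\right) - 153\right)} = \sqrt{\left(\left(18 - 1366\right)^{2} + 1358019\right) + 119 \left(- 16 \left(16 + 5\right) - 153\right)} = \sqrt{\left(\left(-1348\right)^{2} + 1358019\right) + 119 \left(\left(-16\right) 21 - 153\right)} = \sqrt{\left(1817104 + 1358019\right) + 119 \left(-336 - 153\right)} = \sqrt{3175123 + 119 \left(-489\right)} = \sqrt{3175123 - 58191} = \sqrt{3116932} = 2 \sqrt{779233}$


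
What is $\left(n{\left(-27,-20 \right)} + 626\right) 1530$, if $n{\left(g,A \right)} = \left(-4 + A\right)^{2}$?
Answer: $1839060$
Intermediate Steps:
$\left(n{\left(-27,-20 \right)} + 626\right) 1530 = \left(\left(-4 - 20\right)^{2} + 626\right) 1530 = \left(\left(-24\right)^{2} + 626\right) 1530 = \left(576 + 626\right) 1530 = 1202 \cdot 1530 = 1839060$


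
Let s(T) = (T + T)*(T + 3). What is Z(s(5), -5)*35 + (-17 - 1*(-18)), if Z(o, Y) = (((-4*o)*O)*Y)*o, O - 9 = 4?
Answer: 58240001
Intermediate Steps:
O = 13 (O = 9 + 4 = 13)
s(T) = 2*T*(3 + T) (s(T) = (2*T)*(3 + T) = 2*T*(3 + T))
Z(o, Y) = -52*Y*o² (Z(o, Y) = ((-4*o*13)*Y)*o = ((-52*o)*Y)*o = (-52*Y*o)*o = -52*Y*o²)
Z(s(5), -5)*35 + (-17 - 1*(-18)) = -52*(-5)*(2*5*(3 + 5))²*35 + (-17 - 1*(-18)) = -52*(-5)*(2*5*8)²*35 + (-17 + 18) = -52*(-5)*80²*35 + 1 = -52*(-5)*6400*35 + 1 = 1664000*35 + 1 = 58240000 + 1 = 58240001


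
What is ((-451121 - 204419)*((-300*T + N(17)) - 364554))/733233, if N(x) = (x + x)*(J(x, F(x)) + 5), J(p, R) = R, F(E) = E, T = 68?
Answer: 251862401240/733233 ≈ 3.4350e+5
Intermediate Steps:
N(x) = 2*x*(5 + x) (N(x) = (x + x)*(x + 5) = (2*x)*(5 + x) = 2*x*(5 + x))
((-451121 - 204419)*((-300*T + N(17)) - 364554))/733233 = ((-451121 - 204419)*((-20400 + 2*17*(5 + 17)) - 364554))/733233 = -655540*((-300*68 + 2*17*22) - 364554)*(1/733233) = -655540*((-20400 + 748) - 364554)*(1/733233) = -655540*(-19652 - 364554)*(1/733233) = -655540*(-384206)*(1/733233) = 251862401240*(1/733233) = 251862401240/733233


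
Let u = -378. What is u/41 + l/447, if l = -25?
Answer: -169991/18327 ≈ -9.2754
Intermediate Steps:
u/41 + l/447 = -378/41 - 25/447 = -169991/18327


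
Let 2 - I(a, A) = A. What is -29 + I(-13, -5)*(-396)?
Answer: -2801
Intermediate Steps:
I(a, A) = 2 - A
-29 + I(-13, -5)*(-396) = -29 + (2 - 1*(-5))*(-396) = -29 + (2 + 5)*(-396) = -29 + 7*(-396) = -29 - 2772 = -2801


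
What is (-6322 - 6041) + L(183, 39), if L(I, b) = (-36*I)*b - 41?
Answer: -269336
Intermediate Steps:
L(I, b) = -41 - 36*I*b (L(I, b) = -36*I*b - 41 = -41 - 36*I*b)
(-6322 - 6041) + L(183, 39) = (-6322 - 6041) + (-41 - 36*183*39) = -12363 + (-41 - 256932) = -12363 - 256973 = -269336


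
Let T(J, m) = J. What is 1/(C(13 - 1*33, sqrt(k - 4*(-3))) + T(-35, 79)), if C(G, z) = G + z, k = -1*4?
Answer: -55/3017 - 2*sqrt(2)/3017 ≈ -0.019168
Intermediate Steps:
k = -4
1/(C(13 - 1*33, sqrt(k - 4*(-3))) + T(-35, 79)) = 1/(((13 - 1*33) + sqrt(-4 - 4*(-3))) - 35) = 1/(((13 - 33) + sqrt(-4 - 4*(-3))) - 35) = 1/((-20 + sqrt(-4 + 12)) - 35) = 1/((-20 + sqrt(8)) - 35) = 1/((-20 + 2*sqrt(2)) - 35) = 1/(-55 + 2*sqrt(2))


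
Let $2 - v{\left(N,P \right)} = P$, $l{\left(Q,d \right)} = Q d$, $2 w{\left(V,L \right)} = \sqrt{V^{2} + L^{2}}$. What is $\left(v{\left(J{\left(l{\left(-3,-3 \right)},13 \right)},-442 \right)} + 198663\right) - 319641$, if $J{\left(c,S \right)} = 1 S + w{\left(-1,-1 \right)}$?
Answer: $-120534$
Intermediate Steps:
$w{\left(V,L \right)} = \frac{\sqrt{L^{2} + V^{2}}}{2}$ ($w{\left(V,L \right)} = \frac{\sqrt{V^{2} + L^{2}}}{2} = \frac{\sqrt{L^{2} + V^{2}}}{2}$)
$J{\left(c,S \right)} = S + \frac{\sqrt{2}}{2}$ ($J{\left(c,S \right)} = 1 S + \frac{\sqrt{\left(-1\right)^{2} + \left(-1\right)^{2}}}{2} = S + \frac{\sqrt{1 + 1}}{2} = S + \frac{\sqrt{2}}{2}$)
$v{\left(N,P \right)} = 2 - P$
$\left(v{\left(J{\left(l{\left(-3,-3 \right)},13 \right)},-442 \right)} + 198663\right) - 319641 = \left(\left(2 - -442\right) + 198663\right) - 319641 = \left(\left(2 + 442\right) + 198663\right) - 319641 = \left(444 + 198663\right) - 319641 = 199107 - 319641 = -120534$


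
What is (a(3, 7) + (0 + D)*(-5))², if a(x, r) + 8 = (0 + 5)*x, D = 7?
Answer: 784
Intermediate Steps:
a(x, r) = -8 + 5*x (a(x, r) = -8 + (0 + 5)*x = -8 + 5*x)
(a(3, 7) + (0 + D)*(-5))² = ((-8 + 5*3) + (0 + 7)*(-5))² = ((-8 + 15) + 7*(-5))² = (7 - 35)² = (-28)² = 784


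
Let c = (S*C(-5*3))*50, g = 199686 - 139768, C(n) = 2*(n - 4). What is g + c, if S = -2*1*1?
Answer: 63718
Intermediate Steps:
S = -2 (S = -2*1 = -2)
C(n) = -8 + 2*n (C(n) = 2*(-4 + n) = -8 + 2*n)
g = 59918
c = 3800 (c = -2*(-8 + 2*(-5*3))*50 = -2*(-8 + 2*(-15))*50 = -2*(-8 - 30)*50 = -2*(-38)*50 = 76*50 = 3800)
g + c = 59918 + 3800 = 63718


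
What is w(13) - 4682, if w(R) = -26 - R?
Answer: -4721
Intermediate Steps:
w(13) - 4682 = (-26 - 1*13) - 4682 = (-26 - 13) - 4682 = -39 - 4682 = -4721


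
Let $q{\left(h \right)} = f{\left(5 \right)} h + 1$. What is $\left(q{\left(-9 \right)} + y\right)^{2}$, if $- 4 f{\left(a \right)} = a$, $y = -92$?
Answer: $\frac{101761}{16} \approx 6360.1$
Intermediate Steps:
$f{\left(a \right)} = - \frac{a}{4}$
$q{\left(h \right)} = 1 - \frac{5 h}{4}$ ($q{\left(h \right)} = \left(- \frac{1}{4}\right) 5 h + 1 = - \frac{5 h}{4} + 1 = 1 - \frac{5 h}{4}$)
$\left(q{\left(-9 \right)} + y\right)^{2} = \left(\left(1 - - \frac{45}{4}\right) - 92\right)^{2} = \left(\left(1 + \frac{45}{4}\right) - 92\right)^{2} = \left(\frac{49}{4} - 92\right)^{2} = \left(- \frac{319}{4}\right)^{2} = \frac{101761}{16}$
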